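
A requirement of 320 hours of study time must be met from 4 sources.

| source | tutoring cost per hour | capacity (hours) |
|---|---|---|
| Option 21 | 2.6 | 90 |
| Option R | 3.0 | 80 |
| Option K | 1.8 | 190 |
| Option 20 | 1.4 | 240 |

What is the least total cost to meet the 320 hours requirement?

480

Use sources in increasing cost order.
Option 20 (1.4): use full 240 — 80 hours to go.
Option K (1.8): take the remaining 80 — done.
Option 21, Option R: unused.
Cost = 240×1.4 + 80×1.8 = 480.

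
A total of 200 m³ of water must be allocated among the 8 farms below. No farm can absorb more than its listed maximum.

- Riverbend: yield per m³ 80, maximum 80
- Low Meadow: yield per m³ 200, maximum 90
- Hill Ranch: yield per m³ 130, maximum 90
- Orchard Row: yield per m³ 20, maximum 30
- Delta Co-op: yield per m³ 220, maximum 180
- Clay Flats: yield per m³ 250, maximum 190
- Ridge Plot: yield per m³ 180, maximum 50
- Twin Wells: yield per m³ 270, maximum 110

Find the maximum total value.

Order the farms by yield per m³: Twin Wells 270 > Clay Flats 250 > Delta Co-op 220 > Low Meadow 200 > Ridge Plot 180 > Hill Ranch 130 > Riverbend 80 > Orchard Row 20.
Twin Wells takes 110 to reach its cap of 110 — 90 left.
Only 90 left; Clay Flats takes them to reach 90.
Total = 250×90 + 270×110 = 52200.

52200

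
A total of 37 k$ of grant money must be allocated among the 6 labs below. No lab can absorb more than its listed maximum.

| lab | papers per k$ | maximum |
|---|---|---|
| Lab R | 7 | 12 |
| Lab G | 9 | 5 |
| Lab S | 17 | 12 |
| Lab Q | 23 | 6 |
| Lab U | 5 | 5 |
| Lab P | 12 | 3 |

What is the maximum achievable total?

Order the labs by papers per k$: Lab Q 23 > Lab S 17 > Lab P 12 > Lab G 9 > Lab R 7 > Lab U 5.
Give Lab Q 6 to hit its cap of 6 ; 31 left.
Give Lab S 12 to hit its cap of 12 ; 19 left.
Lab P takes 3 to reach its cap of 3 ; 16 left.
Lab G takes 5 to reach its cap of 5 ; 11 left.
Only 11 left; Lab R takes them to reach 11.
Total = 7×11 + 9×5 + 17×12 + 23×6 + 12×3 = 500.

500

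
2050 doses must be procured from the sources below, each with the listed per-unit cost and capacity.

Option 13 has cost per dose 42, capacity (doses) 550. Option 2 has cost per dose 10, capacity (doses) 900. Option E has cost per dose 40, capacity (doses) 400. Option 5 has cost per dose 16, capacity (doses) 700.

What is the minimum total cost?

38300

Fill from the cheapest source first.
Option 2 (10): use full 900 ; 1150 doses to go.
Option 5 at 16: take all 700 doses ; 450 still needed.
Option E at 40: take all 400 doses ; 50 still needed.
Take 50 from Option 13 at 42 to finish.
Cost = 900×10 + 700×16 + 400×40 + 50×42 = 38300.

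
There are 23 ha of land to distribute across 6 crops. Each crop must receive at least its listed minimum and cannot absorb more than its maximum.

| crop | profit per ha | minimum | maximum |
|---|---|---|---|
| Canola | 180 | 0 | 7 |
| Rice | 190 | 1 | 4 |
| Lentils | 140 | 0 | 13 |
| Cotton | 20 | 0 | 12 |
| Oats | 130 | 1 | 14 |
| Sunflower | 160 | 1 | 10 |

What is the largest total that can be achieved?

Meeting every minimum uses 0+1+0+0+1+1 = 3 ha, leaving 20.
Rank by profit per ha: Rice 190 > Canola 180 > Sunflower 160 > Lentils 140 > Oats 130 > Cotton 20.
Give Rice 3 more to hit its cap of 4 — 17 left.
Canola takes 7 more to reach its cap of 7 — 10 left.
Sunflower takes 9 more to reach its cap of 10 — 1 left.
Only 1 left; Lentils takes them to reach 1.
Total = 180×7 + 190×4 + 140×1 + 130×1 + 160×10 = 3890.

3890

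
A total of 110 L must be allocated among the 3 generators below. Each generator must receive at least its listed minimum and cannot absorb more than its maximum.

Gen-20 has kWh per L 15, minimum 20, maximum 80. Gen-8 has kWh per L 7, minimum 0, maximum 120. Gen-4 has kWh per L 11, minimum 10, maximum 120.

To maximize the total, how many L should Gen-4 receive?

Meeting every minimum uses 20+0+10 = 30 L, leaving 80.
Rank by kWh per L: Gen-20 15 > Gen-4 11 > Gen-8 7.
Gen-20 takes 60 more to reach its cap of 80 — 20 left.
Only 20 left; Gen-4 takes them to reach 30.

30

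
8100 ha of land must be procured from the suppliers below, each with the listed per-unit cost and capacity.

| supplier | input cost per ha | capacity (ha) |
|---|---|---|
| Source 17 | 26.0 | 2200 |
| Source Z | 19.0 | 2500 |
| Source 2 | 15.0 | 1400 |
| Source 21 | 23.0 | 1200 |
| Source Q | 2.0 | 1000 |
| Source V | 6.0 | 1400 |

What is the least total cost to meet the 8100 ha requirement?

Fill from the cheapest supplier first.
Source Q at 2.0: take all 1000 ha ; 7100 still needed.
Take 1400 from Source V at 6.0 ; need 5700 more.
Source 2 (15.0): use full 1400 ; 4300 ha to go.
Source Z at 19.0: take all 2500 ha ; 1800 still needed.
Take 1200 from Source 21 at 23.0 ; need 600 more.
Source 17 (26.0): take the remaining 600 ; done.
Cost = 1000×2.0 + 1400×6.0 + 1400×15.0 + 2500×19.0 + 1200×23.0 + 600×26.0 = 122100.

122100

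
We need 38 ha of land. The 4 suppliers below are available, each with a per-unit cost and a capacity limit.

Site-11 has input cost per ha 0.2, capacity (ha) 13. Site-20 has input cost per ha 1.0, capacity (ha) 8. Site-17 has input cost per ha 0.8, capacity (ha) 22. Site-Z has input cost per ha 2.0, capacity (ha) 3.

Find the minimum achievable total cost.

Fill from the cheapest supplier first.
Take 13 from Site-11 at 0.2 — need 25 more.
Site-17 (0.8): use full 22 — 3 ha to go.
Take 3 from Site-20 at 1.0 to finish.
Site-Z: unused.
Cost = 13×0.2 + 22×0.8 + 3×1.0 = 23.2.

23.2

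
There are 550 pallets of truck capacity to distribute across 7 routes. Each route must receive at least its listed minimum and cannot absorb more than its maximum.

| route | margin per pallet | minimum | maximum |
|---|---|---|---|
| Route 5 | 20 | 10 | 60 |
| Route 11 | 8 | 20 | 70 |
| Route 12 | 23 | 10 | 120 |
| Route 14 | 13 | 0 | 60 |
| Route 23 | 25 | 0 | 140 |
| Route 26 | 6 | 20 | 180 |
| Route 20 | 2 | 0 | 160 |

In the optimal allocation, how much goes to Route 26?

Meeting every minimum uses 10+20+10+0+0+20+0 = 60 pallets, leaving 490.
Order the routes by margin per pallet: Route 23 25 > Route 12 23 > Route 5 20 > Route 14 13 > Route 11 8 > Route 26 6 > Route 20 2.
Route 23 takes 140 more to reach its cap of 140 ; 350 left.
Give Route 12 110 more to hit its cap of 120 ; 240 left.
Route 5 takes 50 more to reach its cap of 60 ; 190 left.
Route 14 takes 60 more to reach its cap of 60 ; 130 left.
Route 11 takes 50 more to reach its cap of 70 ; 80 left.
Only 80 left; Route 26 takes them to reach 100.

100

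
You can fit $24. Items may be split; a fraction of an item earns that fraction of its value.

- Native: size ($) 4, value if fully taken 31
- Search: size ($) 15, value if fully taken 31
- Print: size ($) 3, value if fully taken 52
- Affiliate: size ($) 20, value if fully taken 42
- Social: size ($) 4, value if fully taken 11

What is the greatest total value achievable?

Rank by value-to-size ratio: Print 52/3≈17.3, Native 31/4≈7.75, Social 11/4≈2.75, Affiliate 42/20≈2.1, Search 31/15≈2.07.
All 3 $ of Print fit (value 52) → 21 remain.
Take all of Native (4 $, value 31) → 17 $ left.
Social: take in full, 4 $ for value 11 → 13 left.
13 $ left: a 13/20 share of Affiliate gives 42×13/20 = 27.3.
Total value = 121.3.

121.3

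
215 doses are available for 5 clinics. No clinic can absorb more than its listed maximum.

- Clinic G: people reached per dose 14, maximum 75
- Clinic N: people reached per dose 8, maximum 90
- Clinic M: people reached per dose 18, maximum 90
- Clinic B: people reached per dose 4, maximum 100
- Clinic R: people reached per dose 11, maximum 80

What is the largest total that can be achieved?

Highest people reached per dose first: Clinic M 18 > Clinic G 14 > Clinic R 11 > Clinic N 8 > Clinic B 4.
Clinic M takes 90 to reach its cap of 90 ; 125 left.
Give Clinic G 75 to hit its cap of 75 ; 50 left.
Only 50 left; Clinic R takes them to reach 50.
Total = 14×75 + 18×90 + 11×50 = 3220.

3220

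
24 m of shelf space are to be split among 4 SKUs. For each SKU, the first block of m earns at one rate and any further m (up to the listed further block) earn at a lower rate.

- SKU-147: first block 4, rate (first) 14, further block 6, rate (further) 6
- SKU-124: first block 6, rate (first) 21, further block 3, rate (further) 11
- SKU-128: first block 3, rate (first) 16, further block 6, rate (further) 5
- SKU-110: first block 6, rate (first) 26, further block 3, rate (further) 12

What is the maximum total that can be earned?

444

Rank every tier by rate: SKU-110/tier1 26 > SKU-124/tier1 21 > SKU-128/tier1 16 > SKU-147/tier1 14 > SKU-110/tier2 12 > SKU-124/tier2 11 > SKU-147/tier2 6 > SKU-128/tier2 5.
SKU-110 tier1 at 26: fill all 6 — 18 left.
Fill SKU-124 tier1 block (6 at 21) — 12 left.
SKU-128 tier1 at 16: fill all 3 — 9 left.
SKU-147/tier1 (14): +4 — 5 left.
Fill SKU-110 tier2 block (3 at 12) — 2 left.
2 remain; put them into SKU-124 tier2 at 11.
Total = 26×6 + 21×6 + 16×3 + 14×4 + 12×3 + 11×2 = 444.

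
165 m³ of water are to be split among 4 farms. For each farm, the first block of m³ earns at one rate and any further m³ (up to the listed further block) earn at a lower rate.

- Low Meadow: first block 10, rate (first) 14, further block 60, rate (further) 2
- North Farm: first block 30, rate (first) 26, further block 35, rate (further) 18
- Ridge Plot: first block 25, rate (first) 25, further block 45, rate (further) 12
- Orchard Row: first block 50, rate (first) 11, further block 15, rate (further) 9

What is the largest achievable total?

Rank every tier by rate: North Farm/tier1 26 > Ridge Plot/tier1 25 > North Farm/tier2 18 > Low Meadow/tier1 14 > Ridge Plot/tier2 12 > Orchard Row/tier1 11 > Orchard Row/tier2 9 > Low Meadow/tier2 2.
North Farm/tier1 (26): +30 ; 135 left.
Ridge Plot/tier1 (25): +25 ; 110 left.
North Farm tier2 at 18: fill all 35 ; 75 left.
Low Meadow tier1 at 14: fill all 10 ; 65 left.
Fill Ridge Plot tier2 block (45 at 12) ; 20 left.
20 remain; put them into Orchard Row tier1 at 11.
Total = 26×30 + 25×25 + 18×35 + 14×10 + 12×45 + 11×20 = 2935.

2935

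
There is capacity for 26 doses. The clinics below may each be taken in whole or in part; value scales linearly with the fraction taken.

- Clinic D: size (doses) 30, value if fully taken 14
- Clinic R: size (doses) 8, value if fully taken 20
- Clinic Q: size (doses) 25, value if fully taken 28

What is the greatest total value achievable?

40.16

Sort by value density: Clinic R 20/8≈2.5, Clinic Q 28/25≈1.12, Clinic D 14/30≈0.467.
Clinic R: take in full, 8 doses for value 20 → 18 left.
18 doses left: a 18/25 share of Clinic Q gives 28×18/25 = 20.16.
Total value = 40.16.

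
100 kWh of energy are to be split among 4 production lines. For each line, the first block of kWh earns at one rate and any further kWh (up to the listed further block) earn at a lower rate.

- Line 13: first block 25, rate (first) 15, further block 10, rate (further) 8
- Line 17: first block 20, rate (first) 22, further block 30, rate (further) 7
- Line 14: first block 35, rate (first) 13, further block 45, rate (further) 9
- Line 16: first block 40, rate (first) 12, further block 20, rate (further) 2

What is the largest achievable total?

Treat each block as its own option and order by rate: Line 17/T1 22 > Line 13/T1 15 > Line 14/T1 13 > Line 16/T1 12 > Line 14/T2 9 > Line 13/T2 8 > Line 17/T2 7 > Line 16/T2 2.
Line 17/T1 (22): +20 → 80 left.
Fill Line 13 T1 block (25 at 15) → 55 left.
Line 14 T1 at 13: fill all 35 → 20 left.
Line 16/T1: +20 of 40 at 12; pool empty.
Total = 22×20 + 15×25 + 13×35 + 12×20 = 1510.

1510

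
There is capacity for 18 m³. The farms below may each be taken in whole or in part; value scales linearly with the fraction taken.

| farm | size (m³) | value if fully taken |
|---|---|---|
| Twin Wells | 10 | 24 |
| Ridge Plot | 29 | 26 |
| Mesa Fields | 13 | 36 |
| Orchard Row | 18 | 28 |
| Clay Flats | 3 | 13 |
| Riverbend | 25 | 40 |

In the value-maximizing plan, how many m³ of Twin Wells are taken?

Rank by value-to-size ratio: Clay Flats 13/3≈4.33, Mesa Fields 36/13≈2.77, Twin Wells 24/10≈2.4, Riverbend 40/25≈1.6, Orchard Row 28/18≈1.56, Ridge Plot 26/29≈0.897.
Clay Flats: take in full, 3 m³ for value 13 → 15 left.
Take all of Mesa Fields (13 m³, value 36) → 2 m³ left.
Only 2 m³ remain; take 2/10 of Twin Wells for value 24×2/10 = 4.8.

2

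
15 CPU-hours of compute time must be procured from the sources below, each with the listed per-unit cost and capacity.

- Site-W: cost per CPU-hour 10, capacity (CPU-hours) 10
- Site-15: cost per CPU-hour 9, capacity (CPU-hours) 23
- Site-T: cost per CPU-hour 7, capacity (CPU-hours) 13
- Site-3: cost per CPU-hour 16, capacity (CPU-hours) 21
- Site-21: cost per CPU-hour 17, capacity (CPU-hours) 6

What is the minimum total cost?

Fill from the cheapest source first.
Take 13 from Site-T at 7 ; need 2 more.
Site-15 at 9: take 2 of its 23 ; requirement met.
Site-W, Site-3, Site-21: unused.
Cost = 13×7 + 2×9 = 109.

109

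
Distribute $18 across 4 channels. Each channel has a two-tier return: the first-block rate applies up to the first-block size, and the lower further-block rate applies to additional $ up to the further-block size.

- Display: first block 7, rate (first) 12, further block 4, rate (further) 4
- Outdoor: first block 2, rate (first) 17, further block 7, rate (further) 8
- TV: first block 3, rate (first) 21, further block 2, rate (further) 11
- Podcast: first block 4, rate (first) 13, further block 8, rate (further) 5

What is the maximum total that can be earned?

Rank every tier by rate: TV/T1 21 > Outdoor/T1 17 > Podcast/T1 13 > Display/T1 12 > TV/T2 11 > Outdoor/T2 8 > Podcast/T2 5 > Display/T2 4.
Fill TV T1 block (3 at 21) ; 15 left.
Outdoor/T1 (17): +2 ; 13 left.
Podcast/T1 (13): +4 ; 9 left.
Display/T1 (12): +7 ; 2 left.
Fill TV T2 block (2 at 11) ; 0 left.
Total = 21×3 + 17×2 + 13×4 + 12×7 + 11×2 = 255.

255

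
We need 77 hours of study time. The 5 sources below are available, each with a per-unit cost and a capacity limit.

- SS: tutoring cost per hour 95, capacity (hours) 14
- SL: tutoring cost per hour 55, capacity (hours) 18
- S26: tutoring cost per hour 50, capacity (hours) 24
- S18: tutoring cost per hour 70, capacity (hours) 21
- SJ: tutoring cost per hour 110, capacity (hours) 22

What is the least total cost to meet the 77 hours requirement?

Fill from the cheapest source first.
S26 (50): use full 24 — 53 hours to go.
SL at 55: take all 18 hours — 35 still needed.
S18 (70): use full 21 — 14 hours to go.
SS (95): use full 14 — 0 hours to go.
SJ: unused.
Cost = 24×50 + 18×55 + 21×70 + 14×95 = 4990.

4990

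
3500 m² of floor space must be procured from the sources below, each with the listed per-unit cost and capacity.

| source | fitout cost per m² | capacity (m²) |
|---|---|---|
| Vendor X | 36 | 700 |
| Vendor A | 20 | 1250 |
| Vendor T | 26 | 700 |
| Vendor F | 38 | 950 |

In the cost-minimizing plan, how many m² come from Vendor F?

Cheapest first:
Vendor A at 20: take all 1250 m² → 2250 still needed.
Vendor T at 26: take all 700 m² → 1550 still needed.
Vendor X at 36: take all 700 m² → 850 still needed.
Vendor F at 38: take 850 of its 950 → requirement met.

850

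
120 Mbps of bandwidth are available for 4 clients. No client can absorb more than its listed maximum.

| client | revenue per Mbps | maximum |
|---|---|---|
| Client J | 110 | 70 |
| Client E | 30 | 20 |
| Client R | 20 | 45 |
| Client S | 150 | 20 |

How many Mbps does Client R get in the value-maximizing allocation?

10

Order the clients by revenue per Mbps: Client S 150 > Client J 110 > Client E 30 > Client R 20.
Give Client S 20 to hit its cap of 20 — 100 left.
Give Client J 70 to hit its cap of 70 — 30 left.
Give Client E 20 to hit its cap of 20 — 10 left.
Client R has room for 45 but only 10 remain, so it gets 10.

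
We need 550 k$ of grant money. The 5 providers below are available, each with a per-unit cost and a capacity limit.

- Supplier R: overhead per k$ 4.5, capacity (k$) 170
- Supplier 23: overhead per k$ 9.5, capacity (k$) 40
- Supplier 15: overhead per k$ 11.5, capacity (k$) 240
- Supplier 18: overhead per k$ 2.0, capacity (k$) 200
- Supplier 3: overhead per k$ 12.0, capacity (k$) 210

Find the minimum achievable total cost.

Fill from the cheapest provider first.
Supplier 18 at 2.0: take all 200 k$ ; 350 still needed.
Supplier R (4.5): use full 170 ; 180 k$ to go.
Supplier 23 (9.5): use full 40 ; 140 k$ to go.
Take 140 from Supplier 15 at 11.5 to finish.
Supplier 3: unused.
Cost = 200×2.0 + 170×4.5 + 40×9.5 + 140×11.5 = 3155.

3155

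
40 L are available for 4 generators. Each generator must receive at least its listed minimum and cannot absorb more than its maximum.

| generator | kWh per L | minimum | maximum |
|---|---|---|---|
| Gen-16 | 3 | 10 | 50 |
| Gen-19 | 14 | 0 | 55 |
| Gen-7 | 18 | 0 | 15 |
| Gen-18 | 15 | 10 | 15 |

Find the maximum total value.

Meeting every minimum uses 10+0+0+10 = 20 L, leaving 20.
Order the generators by kWh per L: Gen-7 18 > Gen-18 15 > Gen-19 14 > Gen-16 3.
Give Gen-7 15 more to hit its cap of 15 ; 5 left.
Gen-18: +5 to 15 (cap) ; 0 left.
Total = 3×10 + 18×15 + 15×15 = 525.

525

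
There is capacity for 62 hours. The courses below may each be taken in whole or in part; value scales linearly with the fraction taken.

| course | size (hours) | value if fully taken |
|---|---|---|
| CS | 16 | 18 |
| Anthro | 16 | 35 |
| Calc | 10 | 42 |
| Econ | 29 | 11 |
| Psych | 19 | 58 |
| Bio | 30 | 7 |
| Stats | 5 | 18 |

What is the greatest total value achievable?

Best value per unit of size first: Calc 42/10≈4.2, Stats 18/5≈3.6, Psych 58/19≈3.05, Anthro 35/16≈2.19, CS 18/16≈1.12, Econ 11/29≈0.379, Bio 7/30≈0.233.
Calc: take in full, 10 hours for value 42 ; 52 left.
Take all of Stats (5 hours, value 18) ; 47 hours left.
Psych: take in full, 19 hours for value 58 ; 28 left.
Take all of Anthro (16 hours, value 35) ; 12 hours left.
Only 12 hours remain; take 12/16 of CS for value 18×12/16 = 13.5.
Total value = 166.5.

166.5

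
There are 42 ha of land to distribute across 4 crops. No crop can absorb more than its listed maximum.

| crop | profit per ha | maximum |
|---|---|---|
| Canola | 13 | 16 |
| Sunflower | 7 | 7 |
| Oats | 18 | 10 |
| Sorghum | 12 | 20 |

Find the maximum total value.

Highest profit per ha first: Oats 18 > Canola 13 > Sorghum 12 > Sunflower 7.
Give Oats 10 to hit its cap of 10 — 32 left.
Canola takes 16 to reach its cap of 16 — 16 left.
Only 16 left; Sorghum takes them to reach 16.
Total = 13×16 + 18×10 + 12×16 = 580.

580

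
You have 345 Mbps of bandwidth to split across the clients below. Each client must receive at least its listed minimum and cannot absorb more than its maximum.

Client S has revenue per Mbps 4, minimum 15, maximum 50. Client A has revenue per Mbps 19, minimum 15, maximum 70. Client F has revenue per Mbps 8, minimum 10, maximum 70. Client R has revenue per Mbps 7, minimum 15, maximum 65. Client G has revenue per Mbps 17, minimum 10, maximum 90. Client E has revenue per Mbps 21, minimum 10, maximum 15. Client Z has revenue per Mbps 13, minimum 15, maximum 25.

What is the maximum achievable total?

Meeting every minimum uses 15+15+10+15+10+10+15 = 90 Mbps, leaving 255.
Highest revenue per Mbps first: Client E 21 > Client A 19 > Client G 17 > Client Z 13 > Client F 8 > Client R 7 > Client S 4.
Client E takes 5 more to reach its cap of 15 → 250 left.
Client A takes 55 more to reach its cap of 70 → 195 left.
Give Client G 80 more to hit its cap of 90 → 115 left.
Client Z: +10 to 25 (cap) → 105 left.
Client F takes 60 more to reach its cap of 70 → 45 left.
Client R: +45 (room for 50) → 60. Pool exhausted.
Total = 4×15 + 19×70 + 8×70 + 7×60 + 17×90 + 21×15 + 13×25 = 4540.

4540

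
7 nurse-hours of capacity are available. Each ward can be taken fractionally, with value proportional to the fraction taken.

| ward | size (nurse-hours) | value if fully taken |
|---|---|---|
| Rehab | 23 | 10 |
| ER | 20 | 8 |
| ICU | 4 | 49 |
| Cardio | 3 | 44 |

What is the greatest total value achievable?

Sort by value density: Cardio 44/3≈14.7, ICU 49/4≈12.2, Rehab 10/23≈0.435, ER 8/20≈0.4.
Cardio: take in full, 3 nurse-hours for value 44 → 4 left.
All 4 nurse-hours of ICU fit (value 49) → 0 remain.
Total value = 93.

93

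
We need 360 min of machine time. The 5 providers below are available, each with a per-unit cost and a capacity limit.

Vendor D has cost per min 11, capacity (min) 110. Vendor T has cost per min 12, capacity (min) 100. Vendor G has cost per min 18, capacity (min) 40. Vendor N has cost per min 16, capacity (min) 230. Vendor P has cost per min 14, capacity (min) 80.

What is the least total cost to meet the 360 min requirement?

4650

Cheapest first:
Take 110 from Vendor D at 11 — need 250 more.
Take 100 from Vendor T at 12 — need 150 more.
Take 80 from Vendor P at 14 — need 70 more.
Take 70 from Vendor N at 16 to finish.
Vendor G: unused.
Cost = 110×11 + 100×12 + 80×14 + 70×16 = 4650.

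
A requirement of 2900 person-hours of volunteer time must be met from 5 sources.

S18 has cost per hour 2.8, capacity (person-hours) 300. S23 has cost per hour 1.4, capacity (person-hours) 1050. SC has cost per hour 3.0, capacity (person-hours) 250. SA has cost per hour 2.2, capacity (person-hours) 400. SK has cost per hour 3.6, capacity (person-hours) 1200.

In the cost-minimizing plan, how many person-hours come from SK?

Use sources in increasing cost order.
S23 at 1.4: take all 1050 person-hours → 1850 still needed.
SA (2.2): use full 400 → 1450 person-hours to go.
S18 at 2.8: take all 300 person-hours → 1150 still needed.
SC at 3.0: take all 250 person-hours → 900 still needed.
SK (3.6): take the remaining 900 → done.

900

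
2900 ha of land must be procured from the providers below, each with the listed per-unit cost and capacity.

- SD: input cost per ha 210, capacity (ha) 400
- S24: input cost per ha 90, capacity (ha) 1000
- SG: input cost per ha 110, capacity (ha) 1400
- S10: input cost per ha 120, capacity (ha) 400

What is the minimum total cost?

313000

Cheapest first:
S24 at 90: take all 1000 ha — 1900 still needed.
Take 1400 from SG at 110 — need 500 more.
S10 (120): use full 400 — 100 ha to go.
SD at 210: take 100 of its 400 — requirement met.
Cost = 1000×90 + 1400×110 + 400×120 + 100×210 = 313000.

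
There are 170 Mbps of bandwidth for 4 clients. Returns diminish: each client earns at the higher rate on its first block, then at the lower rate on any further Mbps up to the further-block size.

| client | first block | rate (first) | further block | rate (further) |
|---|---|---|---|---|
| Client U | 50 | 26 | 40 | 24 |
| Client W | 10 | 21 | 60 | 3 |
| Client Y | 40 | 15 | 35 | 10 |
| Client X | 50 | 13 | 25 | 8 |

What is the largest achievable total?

3460

Order all 8 blocks by rate: Client U/tier1 26 > Client U/tier2 24 > Client W/tier1 21 > Client Y/tier1 15 > Client X/tier1 13 > Client Y/tier2 10 > Client X/tier2 8 > Client W/tier2 3.
Fill Client U tier1 block (50 at 26) → 120 left.
Fill Client U tier2 block (40 at 24) → 80 left.
Fill Client W tier1 block (10 at 21) → 70 left.
Client Y tier1 at 15: fill all 40 → 30 left.
30 remain; put them into Client X tier1 at 13.
Total = 26×50 + 24×40 + 21×10 + 15×40 + 13×30 = 3460.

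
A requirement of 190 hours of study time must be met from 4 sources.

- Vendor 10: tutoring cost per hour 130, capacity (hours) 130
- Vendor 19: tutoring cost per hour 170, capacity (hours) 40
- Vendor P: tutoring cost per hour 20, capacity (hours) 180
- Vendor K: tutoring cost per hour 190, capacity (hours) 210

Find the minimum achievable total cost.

4900

Cheapest first:
Vendor P (20): use full 180 — 10 hours to go.
Vendor 10 (130): take the remaining 10 — done.
Vendor 19, Vendor K: unused.
Cost = 180×20 + 10×130 = 4900.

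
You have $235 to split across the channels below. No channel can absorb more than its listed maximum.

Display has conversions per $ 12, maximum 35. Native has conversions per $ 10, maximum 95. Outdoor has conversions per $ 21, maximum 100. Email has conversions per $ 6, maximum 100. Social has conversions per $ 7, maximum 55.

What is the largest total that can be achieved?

Order the channels by conversions per $: Outdoor 21 > Display 12 > Native 10 > Social 7 > Email 6.
Give Outdoor 100 to hit its cap of 100 ; 135 left.
Display: +35 to 35 (cap) ; 100 left.
Give Native 95 to hit its cap of 95 ; 5 left.
Only 5 left; Social takes them to reach 5.
Total = 12×35 + 10×95 + 21×100 + 7×5 = 3505.

3505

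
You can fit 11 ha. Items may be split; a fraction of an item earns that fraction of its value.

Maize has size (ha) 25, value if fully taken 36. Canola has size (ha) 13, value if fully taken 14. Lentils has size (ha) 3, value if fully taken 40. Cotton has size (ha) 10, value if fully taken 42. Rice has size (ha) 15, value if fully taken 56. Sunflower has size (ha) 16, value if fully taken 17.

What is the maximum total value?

73.6

Best value per unit of size first: Lentils 40/3≈13.3, Cotton 42/10≈4.2, Rice 56/15≈3.73, Maize 36/25≈1.44, Canola 14/13≈1.08, Sunflower 17/16≈1.06.
All 3 ha of Lentils fit (value 40) → 8 remain.
Only 8 ha remain; take 8/10 of Cotton for value 42×8/10 = 33.6.
Total value = 73.6.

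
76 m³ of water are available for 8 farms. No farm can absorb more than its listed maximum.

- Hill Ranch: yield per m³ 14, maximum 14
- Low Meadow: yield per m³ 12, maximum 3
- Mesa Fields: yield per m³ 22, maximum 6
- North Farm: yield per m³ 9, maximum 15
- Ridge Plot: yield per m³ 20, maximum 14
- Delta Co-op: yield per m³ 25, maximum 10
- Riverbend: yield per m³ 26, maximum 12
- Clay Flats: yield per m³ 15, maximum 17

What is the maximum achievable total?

1461

Rank by yield per m³: Riverbend 26 > Delta Co-op 25 > Mesa Fields 22 > Ridge Plot 20 > Clay Flats 15 > Hill Ranch 14 > Low Meadow 12 > North Farm 9.
Give Riverbend 12 to hit its cap of 12 — 64 left.
Delta Co-op: +10 to 10 (cap) — 54 left.
Mesa Fields takes 6 to reach its cap of 6 — 48 left.
Give Ridge Plot 14 to hit its cap of 14 — 34 left.
Give Clay Flats 17 to hit its cap of 17 — 17 left.
Give Hill Ranch 14 to hit its cap of 14 — 3 left.
Give Low Meadow 3 to hit its cap of 3 — 0 left.
Total = 14×14 + 12×3 + 22×6 + 20×14 + 25×10 + 26×12 + 15×17 = 1461.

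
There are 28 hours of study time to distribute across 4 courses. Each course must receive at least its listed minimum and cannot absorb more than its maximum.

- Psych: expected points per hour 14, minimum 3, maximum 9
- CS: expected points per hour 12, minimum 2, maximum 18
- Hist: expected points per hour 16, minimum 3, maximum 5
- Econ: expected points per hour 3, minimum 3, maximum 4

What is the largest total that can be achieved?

347

Meeting every minimum uses 3+2+3+3 = 11 hours, leaving 17.
Highest expected points per hour first: Hist 16 > Psych 14 > CS 12 > Econ 3.
Hist takes 2 more to reach its cap of 5 — 15 left.
Psych takes 6 more to reach its cap of 9 — 9 left.
Only 9 left; CS takes them to reach 11.
Total = 14×9 + 12×11 + 16×5 + 3×3 = 347.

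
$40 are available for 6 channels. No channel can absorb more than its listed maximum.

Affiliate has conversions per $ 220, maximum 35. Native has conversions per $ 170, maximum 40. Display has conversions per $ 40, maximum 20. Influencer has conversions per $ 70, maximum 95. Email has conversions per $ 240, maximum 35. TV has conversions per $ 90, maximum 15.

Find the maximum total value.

Highest conversions per $ first: Email 240 > Affiliate 220 > Native 170 > TV 90 > Influencer 70 > Display 40.
Give Email 35 to hit its cap of 35 → 5 left.
Affiliate has room for 35 but only 5 remain, so it gets 5.
Total = 220×5 + 240×35 = 9500.

9500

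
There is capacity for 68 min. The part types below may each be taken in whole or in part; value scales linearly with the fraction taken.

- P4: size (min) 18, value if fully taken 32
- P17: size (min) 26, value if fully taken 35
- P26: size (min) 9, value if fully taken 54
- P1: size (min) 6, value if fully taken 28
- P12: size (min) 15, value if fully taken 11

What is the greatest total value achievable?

155.6

Best value per unit of size first: P26 54/9≈6, P1 28/6≈4.67, P4 32/18≈1.78, P17 35/26≈1.35, P12 11/15≈0.733.
P26: take in full, 9 min for value 54 — 59 left.
P1: take in full, 6 min for value 28 — 53 left.
P4: take in full, 18 min for value 32 — 35 left.
All 26 min of P17 fit (value 35) — 9 remain.
Only 9 min remain; take 9/15 of P12 for value 11×9/15 = 6.6.
Total value = 155.6.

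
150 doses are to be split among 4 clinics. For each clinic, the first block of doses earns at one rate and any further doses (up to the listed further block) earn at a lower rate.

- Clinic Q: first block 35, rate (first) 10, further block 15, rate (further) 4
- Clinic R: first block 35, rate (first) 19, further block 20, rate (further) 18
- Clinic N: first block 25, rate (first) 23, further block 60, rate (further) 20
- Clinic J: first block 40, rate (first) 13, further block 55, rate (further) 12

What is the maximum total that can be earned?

Order all 8 blocks by rate: Clinic N/T1 23 > Clinic N/T2 20 > Clinic R/T1 19 > Clinic R/T2 18 > Clinic J/T1 13 > Clinic J/T2 12 > Clinic Q/T1 10 > Clinic Q/T2 4.
Clinic N T1 at 23: fill all 25 → 125 left.
Clinic N/T2 (20): +60 → 65 left.
Clinic R/T1 (19): +35 → 30 left.
Fill Clinic R T2 block (20 at 18) → 10 left.
10 remain; put them into Clinic J T1 at 13.
Total = 23×25 + 20×60 + 19×35 + 18×20 + 13×10 = 2930.

2930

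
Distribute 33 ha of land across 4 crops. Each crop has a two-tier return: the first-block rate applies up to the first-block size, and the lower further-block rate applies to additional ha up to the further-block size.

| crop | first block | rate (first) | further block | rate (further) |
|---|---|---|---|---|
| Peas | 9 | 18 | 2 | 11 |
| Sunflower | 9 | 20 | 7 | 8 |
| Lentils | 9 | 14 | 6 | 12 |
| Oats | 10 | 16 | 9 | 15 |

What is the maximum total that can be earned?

577

Rank every tier by rate: Sunflower/tier1 20 > Peas/tier1 18 > Oats/tier1 16 > Oats/tier2 15 > Lentils/tier1 14 > Lentils/tier2 12 > Peas/tier2 11 > Sunflower/tier2 8.
Sunflower tier1 at 20: fill all 9 → 24 left.
Fill Peas tier1 block (9 at 18) → 15 left.
Oats/tier1 (16): +10 → 5 left.
5 remain; put them into Oats tier2 at 15.
Total = 20×9 + 18×9 + 16×10 + 15×5 = 577.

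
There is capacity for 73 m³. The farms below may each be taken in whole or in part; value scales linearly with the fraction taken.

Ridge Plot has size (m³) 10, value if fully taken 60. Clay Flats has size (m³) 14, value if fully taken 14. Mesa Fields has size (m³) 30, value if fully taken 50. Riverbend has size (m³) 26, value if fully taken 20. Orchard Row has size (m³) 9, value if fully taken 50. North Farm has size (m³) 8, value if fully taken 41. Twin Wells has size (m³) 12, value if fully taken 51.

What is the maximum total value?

Best value per unit of size first: Ridge Plot 60/10≈6, Orchard Row 50/9≈5.56, North Farm 41/8≈5.12, Twin Wells 51/12≈4.25, Mesa Fields 50/30≈1.67, Clay Flats 14/14≈1, Riverbend 20/26≈0.769.
All 10 m³ of Ridge Plot fit (value 60) ; 63 remain.
Orchard Row: take in full, 9 m³ for value 50 ; 54 left.
North Farm: take in full, 8 m³ for value 41 ; 46 left.
Take all of Twin Wells (12 m³, value 51) ; 34 m³ left.
Mesa Fields: take in full, 30 m³ for value 50 ; 4 left.
Only 4 m³ remain; take 4/14 of Clay Flats for value 14×4/14 = 4.
Total value = 256.

256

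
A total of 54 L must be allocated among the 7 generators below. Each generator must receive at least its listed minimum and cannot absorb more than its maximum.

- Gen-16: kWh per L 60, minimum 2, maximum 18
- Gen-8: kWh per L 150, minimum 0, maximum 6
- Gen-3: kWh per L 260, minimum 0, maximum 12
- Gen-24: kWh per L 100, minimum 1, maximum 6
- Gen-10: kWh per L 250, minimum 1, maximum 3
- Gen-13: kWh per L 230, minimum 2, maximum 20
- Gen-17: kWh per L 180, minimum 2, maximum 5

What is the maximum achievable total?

Meeting every minimum uses 2+0+0+1+1+2+2 = 8 L, leaving 46.
Order the generators by kWh per L: Gen-3 260 > Gen-10 250 > Gen-13 230 > Gen-17 180 > Gen-8 150 > Gen-24 100 > Gen-16 60.
Gen-3: +12 to 12 (cap) — 34 left.
Give Gen-10 2 more to hit its cap of 3 — 32 left.
Gen-13 takes 18 more to reach its cap of 20 — 14 left.
Gen-17: +3 to 5 (cap) — 11 left.
Gen-8 takes 6 more to reach its cap of 6 — 5 left.
Gen-24 takes 5 more to reach its cap of 6 — 0 left.
Total = 60×2 + 150×6 + 260×12 + 100×6 + 250×3 + 230×20 + 180×5 = 10990.

10990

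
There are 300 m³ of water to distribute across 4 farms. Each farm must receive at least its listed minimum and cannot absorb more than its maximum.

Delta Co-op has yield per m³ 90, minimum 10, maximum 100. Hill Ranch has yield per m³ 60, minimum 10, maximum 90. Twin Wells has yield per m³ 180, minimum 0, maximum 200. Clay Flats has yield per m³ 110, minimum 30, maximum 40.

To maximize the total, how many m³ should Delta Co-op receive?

50

Meeting every minimum uses 10+10+0+30 = 50 m³, leaving 250.
Rank by yield per m³: Twin Wells 180 > Clay Flats 110 > Delta Co-op 90 > Hill Ranch 60.
Twin Wells takes 200 more to reach its cap of 200 → 50 left.
Clay Flats takes 10 more to reach its cap of 40 → 40 left.
Only 40 left; Delta Co-op takes them to reach 50.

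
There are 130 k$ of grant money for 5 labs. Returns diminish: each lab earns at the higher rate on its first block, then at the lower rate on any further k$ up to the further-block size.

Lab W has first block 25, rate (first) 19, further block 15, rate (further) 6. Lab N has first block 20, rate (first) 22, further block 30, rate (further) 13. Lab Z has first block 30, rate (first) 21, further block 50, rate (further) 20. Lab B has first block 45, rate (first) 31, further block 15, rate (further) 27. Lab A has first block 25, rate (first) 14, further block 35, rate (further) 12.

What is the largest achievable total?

3270

Treat each block as its own option and order by rate: Lab B/tier1 31 > Lab B/tier2 27 > Lab N/tier1 22 > Lab Z/tier1 21 > Lab Z/tier2 20 > Lab W/tier1 19 > Lab A/tier1 14 > Lab N/tier2 13 > Lab A/tier2 12 > Lab W/tier2 6.
Lab B/tier1 (31): +45 → 85 left.
Lab B tier2 at 27: fill all 15 → 70 left.
Lab N/tier1 (22): +20 → 50 left.
Lab Z tier1 at 21: fill all 30 → 20 left.
20 remain; put them into Lab Z tier2 at 20.
Total = 31×45 + 27×15 + 22×20 + 21×30 + 20×20 = 3270.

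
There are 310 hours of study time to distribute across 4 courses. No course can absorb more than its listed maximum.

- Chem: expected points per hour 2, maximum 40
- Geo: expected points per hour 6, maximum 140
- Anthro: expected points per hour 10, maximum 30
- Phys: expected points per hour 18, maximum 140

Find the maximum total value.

3660

Highest expected points per hour first: Phys 18 > Anthro 10 > Geo 6 > Chem 2.
Give Phys 140 to hit its cap of 140 → 170 left.
Anthro takes 30 to reach its cap of 30 → 140 left.
Geo takes 140 to reach its cap of 140 → 0 left.
Total = 6×140 + 10×30 + 18×140 = 3660.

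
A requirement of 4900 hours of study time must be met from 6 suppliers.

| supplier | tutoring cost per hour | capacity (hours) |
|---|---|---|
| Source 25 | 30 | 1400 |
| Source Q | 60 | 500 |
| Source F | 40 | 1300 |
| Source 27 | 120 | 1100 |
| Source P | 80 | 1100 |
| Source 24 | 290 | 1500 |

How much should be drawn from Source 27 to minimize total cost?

600

Use suppliers in increasing cost order.
Source 25 (30): use full 1400 — 3500 hours to go.
Source F at 40: take all 1300 hours — 2200 still needed.
Take 500 from Source Q at 60 — need 1700 more.
Take 1100 from Source P at 80 — need 600 more.
Source 27 (120): take the remaining 600 — done.
Source 24: unused.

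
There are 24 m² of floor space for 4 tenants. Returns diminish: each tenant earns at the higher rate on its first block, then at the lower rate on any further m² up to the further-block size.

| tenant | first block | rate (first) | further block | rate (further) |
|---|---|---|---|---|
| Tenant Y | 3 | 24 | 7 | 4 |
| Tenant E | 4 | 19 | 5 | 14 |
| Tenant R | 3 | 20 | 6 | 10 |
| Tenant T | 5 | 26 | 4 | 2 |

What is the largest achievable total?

448

Order all 8 blocks by rate: Tenant T/tier1 26 > Tenant Y/tier1 24 > Tenant R/tier1 20 > Tenant E/tier1 19 > Tenant E/tier2 14 > Tenant R/tier2 10 > Tenant Y/tier2 4 > Tenant T/tier2 2.
Tenant T/tier1 (26): +5 — 19 left.
Tenant Y tier1 at 24: fill all 3 — 16 left.
Fill Tenant R tier1 block (3 at 20) — 13 left.
Tenant E tier1 at 19: fill all 4 — 9 left.
Tenant E/tier2 (14): +5 — 4 left.
Tenant R/tier2: +4 of 6 at 10; pool empty.
Total = 26×5 + 24×3 + 20×3 + 19×4 + 14×5 + 10×4 = 448.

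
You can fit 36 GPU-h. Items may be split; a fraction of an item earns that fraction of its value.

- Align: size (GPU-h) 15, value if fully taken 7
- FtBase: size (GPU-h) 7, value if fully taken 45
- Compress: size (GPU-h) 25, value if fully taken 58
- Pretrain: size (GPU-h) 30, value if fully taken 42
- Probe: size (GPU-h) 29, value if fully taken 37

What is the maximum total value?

108.6

Sort by value density: FtBase 45/7≈6.43, Compress 58/25≈2.32, Pretrain 42/30≈1.4, Probe 37/29≈1.28, Align 7/15≈0.467.
Take all of FtBase (7 GPU-h, value 45) ; 29 GPU-h left.
All 25 GPU-h of Compress fit (value 58) ; 4 remain.
Fill the last 4 GPU-h with part of Pretrain: 4/30 of it earns 5.6.
Total value = 108.6.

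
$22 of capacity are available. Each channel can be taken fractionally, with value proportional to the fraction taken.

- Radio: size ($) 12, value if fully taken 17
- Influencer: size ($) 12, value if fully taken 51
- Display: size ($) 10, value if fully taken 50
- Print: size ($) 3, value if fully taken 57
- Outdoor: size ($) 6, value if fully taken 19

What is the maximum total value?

Rank by value-to-size ratio: Print 57/3≈19, Display 50/10≈5, Influencer 51/12≈4.25, Outdoor 19/6≈3.17, Radio 17/12≈1.42.
Take all of Print (3 $, value 57) — 19 $ left.
Take all of Display (10 $, value 50) — 9 $ left.
Only 9 $ remain; take 9/12 of Influencer for value 51×9/12 = 38.25.
Total value = 145.25.

145.25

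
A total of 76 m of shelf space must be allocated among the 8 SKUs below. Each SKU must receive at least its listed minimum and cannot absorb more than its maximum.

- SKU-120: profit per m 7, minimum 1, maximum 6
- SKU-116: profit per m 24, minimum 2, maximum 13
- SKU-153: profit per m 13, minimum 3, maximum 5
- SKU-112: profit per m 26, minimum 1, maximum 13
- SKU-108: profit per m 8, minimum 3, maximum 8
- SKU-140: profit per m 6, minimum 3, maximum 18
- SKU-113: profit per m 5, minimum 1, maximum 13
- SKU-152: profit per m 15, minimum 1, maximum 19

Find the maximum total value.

Meeting every minimum uses 1+2+3+1+3+3+1+1 = 15 m, leaving 61.
Highest profit per m first: SKU-112 26 > SKU-116 24 > SKU-152 15 > SKU-153 13 > SKU-108 8 > SKU-120 7 > SKU-140 6 > SKU-113 5.
Give SKU-112 12 more to hit its cap of 13 ; 49 left.
Give SKU-116 11 more to hit its cap of 13 ; 38 left.
Give SKU-152 18 more to hit its cap of 19 ; 20 left.
SKU-153: +2 to 5 (cap) ; 18 left.
SKU-108 takes 5 more to reach its cap of 8 ; 13 left.
Give SKU-120 5 more to hit its cap of 6 ; 8 left.
SKU-140: +8 (room for 15) → 11. Pool exhausted.
Total = 7×6 + 24×13 + 13×5 + 26×13 + 8×8 + 6×11 + 5×1 + 15×19 = 1177.

1177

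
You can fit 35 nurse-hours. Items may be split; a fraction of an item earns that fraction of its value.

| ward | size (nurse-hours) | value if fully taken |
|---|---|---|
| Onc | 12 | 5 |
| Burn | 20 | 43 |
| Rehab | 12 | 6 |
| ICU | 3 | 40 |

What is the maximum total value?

89

Rank by value-to-size ratio: ICU 40/3≈13.3, Burn 43/20≈2.15, Rehab 6/12≈0.5, Onc 5/12≈0.417.
ICU: take in full, 3 nurse-hours for value 40 — 32 left.
Burn: take in full, 20 nurse-hours for value 43 — 12 left.
Take all of Rehab (12 nurse-hours, value 6) — 0 nurse-hours left.
Total value = 89.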